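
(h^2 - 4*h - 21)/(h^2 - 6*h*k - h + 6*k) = (h^2 - 4*h - 21)/(h^2 - 6*h*k - h + 6*k)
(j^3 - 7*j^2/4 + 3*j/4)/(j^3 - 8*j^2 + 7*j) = (j - 3/4)/(j - 7)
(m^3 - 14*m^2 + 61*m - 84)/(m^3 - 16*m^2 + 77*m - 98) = (m^2 - 7*m + 12)/(m^2 - 9*m + 14)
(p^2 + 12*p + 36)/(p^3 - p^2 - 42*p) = (p + 6)/(p*(p - 7))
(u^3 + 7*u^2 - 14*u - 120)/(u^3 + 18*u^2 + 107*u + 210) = (u - 4)/(u + 7)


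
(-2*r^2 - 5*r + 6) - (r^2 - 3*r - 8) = -3*r^2 - 2*r + 14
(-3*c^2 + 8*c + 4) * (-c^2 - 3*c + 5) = 3*c^4 + c^3 - 43*c^2 + 28*c + 20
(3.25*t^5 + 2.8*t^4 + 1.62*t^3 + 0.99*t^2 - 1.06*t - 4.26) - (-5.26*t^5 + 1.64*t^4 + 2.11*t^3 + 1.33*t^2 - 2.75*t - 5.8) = 8.51*t^5 + 1.16*t^4 - 0.49*t^3 - 0.34*t^2 + 1.69*t + 1.54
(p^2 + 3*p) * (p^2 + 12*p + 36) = p^4 + 15*p^3 + 72*p^2 + 108*p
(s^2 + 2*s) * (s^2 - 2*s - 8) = s^4 - 12*s^2 - 16*s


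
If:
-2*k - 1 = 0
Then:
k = -1/2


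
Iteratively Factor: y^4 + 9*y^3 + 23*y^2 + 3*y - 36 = (y + 3)*(y^3 + 6*y^2 + 5*y - 12) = (y + 3)^2*(y^2 + 3*y - 4) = (y - 1)*(y + 3)^2*(y + 4)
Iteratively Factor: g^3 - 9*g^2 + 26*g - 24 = (g - 3)*(g^2 - 6*g + 8) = (g - 4)*(g - 3)*(g - 2)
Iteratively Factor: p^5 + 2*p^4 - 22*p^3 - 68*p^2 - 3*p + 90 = (p - 5)*(p^4 + 7*p^3 + 13*p^2 - 3*p - 18) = (p - 5)*(p - 1)*(p^3 + 8*p^2 + 21*p + 18) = (p - 5)*(p - 1)*(p + 3)*(p^2 + 5*p + 6) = (p - 5)*(p - 1)*(p + 2)*(p + 3)*(p + 3)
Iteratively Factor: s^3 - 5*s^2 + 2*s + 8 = (s - 4)*(s^2 - s - 2) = (s - 4)*(s - 2)*(s + 1)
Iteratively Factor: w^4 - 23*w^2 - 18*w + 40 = (w - 5)*(w^3 + 5*w^2 + 2*w - 8) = (w - 5)*(w + 4)*(w^2 + w - 2) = (w - 5)*(w - 1)*(w + 4)*(w + 2)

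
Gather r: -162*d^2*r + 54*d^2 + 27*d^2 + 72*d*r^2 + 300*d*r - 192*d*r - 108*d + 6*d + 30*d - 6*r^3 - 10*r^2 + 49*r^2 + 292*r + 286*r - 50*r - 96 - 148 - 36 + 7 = 81*d^2 - 72*d - 6*r^3 + r^2*(72*d + 39) + r*(-162*d^2 + 108*d + 528) - 273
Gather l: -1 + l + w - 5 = l + w - 6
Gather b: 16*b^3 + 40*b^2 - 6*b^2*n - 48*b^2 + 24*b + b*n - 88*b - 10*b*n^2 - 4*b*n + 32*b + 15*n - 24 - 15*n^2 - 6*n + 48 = 16*b^3 + b^2*(-6*n - 8) + b*(-10*n^2 - 3*n - 32) - 15*n^2 + 9*n + 24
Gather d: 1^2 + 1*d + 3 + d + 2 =2*d + 6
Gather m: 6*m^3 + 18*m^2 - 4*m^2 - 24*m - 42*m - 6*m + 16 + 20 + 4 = 6*m^3 + 14*m^2 - 72*m + 40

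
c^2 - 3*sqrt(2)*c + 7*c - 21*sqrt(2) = (c + 7)*(c - 3*sqrt(2))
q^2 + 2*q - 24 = (q - 4)*(q + 6)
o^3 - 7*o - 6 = (o - 3)*(o + 1)*(o + 2)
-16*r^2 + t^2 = (-4*r + t)*(4*r + t)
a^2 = a^2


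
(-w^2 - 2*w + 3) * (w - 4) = -w^3 + 2*w^2 + 11*w - 12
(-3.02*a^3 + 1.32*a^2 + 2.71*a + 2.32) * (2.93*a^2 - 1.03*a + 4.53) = -8.8486*a^5 + 6.9782*a^4 - 7.0999*a^3 + 9.9859*a^2 + 9.8867*a + 10.5096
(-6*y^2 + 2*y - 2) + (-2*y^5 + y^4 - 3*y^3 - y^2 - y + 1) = -2*y^5 + y^4 - 3*y^3 - 7*y^2 + y - 1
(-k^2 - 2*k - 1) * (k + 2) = -k^3 - 4*k^2 - 5*k - 2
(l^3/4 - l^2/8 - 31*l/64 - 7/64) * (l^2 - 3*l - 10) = l^5/4 - 7*l^4/8 - 167*l^3/64 + 83*l^2/32 + 331*l/64 + 35/32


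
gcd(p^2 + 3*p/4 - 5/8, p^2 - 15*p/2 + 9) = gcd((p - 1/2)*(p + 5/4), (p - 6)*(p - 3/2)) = 1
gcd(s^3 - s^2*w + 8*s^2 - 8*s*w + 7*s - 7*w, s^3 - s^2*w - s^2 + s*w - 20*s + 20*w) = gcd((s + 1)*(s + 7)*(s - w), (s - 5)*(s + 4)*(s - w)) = s - w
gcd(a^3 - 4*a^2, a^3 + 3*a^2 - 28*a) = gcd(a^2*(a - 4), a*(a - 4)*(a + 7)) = a^2 - 4*a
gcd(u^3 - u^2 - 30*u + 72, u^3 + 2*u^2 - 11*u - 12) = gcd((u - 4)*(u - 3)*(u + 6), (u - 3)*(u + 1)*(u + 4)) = u - 3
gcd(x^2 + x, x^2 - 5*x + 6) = 1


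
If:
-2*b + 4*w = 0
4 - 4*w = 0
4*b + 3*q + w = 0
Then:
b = 2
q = -3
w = 1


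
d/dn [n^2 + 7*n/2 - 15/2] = 2*n + 7/2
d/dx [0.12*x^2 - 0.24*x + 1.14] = 0.24*x - 0.24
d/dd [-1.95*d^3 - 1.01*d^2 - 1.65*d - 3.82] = -5.85*d^2 - 2.02*d - 1.65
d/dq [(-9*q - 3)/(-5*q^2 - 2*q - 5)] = 3*(-15*q^2 - 10*q + 13)/(25*q^4 + 20*q^3 + 54*q^2 + 20*q + 25)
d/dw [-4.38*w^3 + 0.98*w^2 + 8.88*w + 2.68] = -13.14*w^2 + 1.96*w + 8.88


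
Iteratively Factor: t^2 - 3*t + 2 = (t - 2)*(t - 1)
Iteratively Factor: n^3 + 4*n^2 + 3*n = (n)*(n^2 + 4*n + 3) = n*(n + 1)*(n + 3)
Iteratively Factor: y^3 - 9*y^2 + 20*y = (y - 5)*(y^2 - 4*y) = y*(y - 5)*(y - 4)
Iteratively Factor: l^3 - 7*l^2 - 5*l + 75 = (l - 5)*(l^2 - 2*l - 15) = (l - 5)^2*(l + 3)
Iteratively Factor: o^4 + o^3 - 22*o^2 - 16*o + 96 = (o - 2)*(o^3 + 3*o^2 - 16*o - 48) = (o - 4)*(o - 2)*(o^2 + 7*o + 12) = (o - 4)*(o - 2)*(o + 4)*(o + 3)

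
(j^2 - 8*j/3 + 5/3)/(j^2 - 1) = (j - 5/3)/(j + 1)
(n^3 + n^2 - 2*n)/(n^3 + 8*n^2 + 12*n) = (n - 1)/(n + 6)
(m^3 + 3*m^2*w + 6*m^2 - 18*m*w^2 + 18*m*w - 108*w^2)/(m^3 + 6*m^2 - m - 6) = (m^2 + 3*m*w - 18*w^2)/(m^2 - 1)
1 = 1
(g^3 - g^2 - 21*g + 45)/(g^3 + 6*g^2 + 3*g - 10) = (g^2 - 6*g + 9)/(g^2 + g - 2)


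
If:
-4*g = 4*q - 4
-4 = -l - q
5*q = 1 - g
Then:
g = 1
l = 4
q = 0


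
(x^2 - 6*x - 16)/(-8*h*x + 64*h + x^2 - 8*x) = (x + 2)/(-8*h + x)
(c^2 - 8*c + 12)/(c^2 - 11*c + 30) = (c - 2)/(c - 5)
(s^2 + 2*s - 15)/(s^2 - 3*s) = (s + 5)/s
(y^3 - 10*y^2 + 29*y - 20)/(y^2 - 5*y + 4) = y - 5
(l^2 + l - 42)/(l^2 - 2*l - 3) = (-l^2 - l + 42)/(-l^2 + 2*l + 3)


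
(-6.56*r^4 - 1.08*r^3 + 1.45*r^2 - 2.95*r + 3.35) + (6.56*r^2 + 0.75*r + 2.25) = -6.56*r^4 - 1.08*r^3 + 8.01*r^2 - 2.2*r + 5.6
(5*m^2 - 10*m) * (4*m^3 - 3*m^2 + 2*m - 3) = 20*m^5 - 55*m^4 + 40*m^3 - 35*m^2 + 30*m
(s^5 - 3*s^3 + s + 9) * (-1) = -s^5 + 3*s^3 - s - 9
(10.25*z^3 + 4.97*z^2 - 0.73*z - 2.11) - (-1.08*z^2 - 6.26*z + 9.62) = 10.25*z^3 + 6.05*z^2 + 5.53*z - 11.73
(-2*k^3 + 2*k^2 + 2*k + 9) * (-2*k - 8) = 4*k^4 + 12*k^3 - 20*k^2 - 34*k - 72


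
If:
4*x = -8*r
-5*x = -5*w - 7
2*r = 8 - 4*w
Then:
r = -34/15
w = 47/15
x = 68/15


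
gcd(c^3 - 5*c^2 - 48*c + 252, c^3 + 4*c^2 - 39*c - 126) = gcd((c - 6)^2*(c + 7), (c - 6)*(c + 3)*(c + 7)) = c^2 + c - 42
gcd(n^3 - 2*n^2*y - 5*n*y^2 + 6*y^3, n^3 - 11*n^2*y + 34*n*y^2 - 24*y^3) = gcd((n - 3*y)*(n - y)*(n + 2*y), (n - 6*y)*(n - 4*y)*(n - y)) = -n + y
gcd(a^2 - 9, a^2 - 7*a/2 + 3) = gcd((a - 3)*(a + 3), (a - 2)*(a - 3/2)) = 1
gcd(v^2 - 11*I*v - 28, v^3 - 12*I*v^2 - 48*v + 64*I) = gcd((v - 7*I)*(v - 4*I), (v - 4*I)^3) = v - 4*I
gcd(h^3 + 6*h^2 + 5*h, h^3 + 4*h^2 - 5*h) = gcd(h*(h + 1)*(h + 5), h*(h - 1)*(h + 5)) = h^2 + 5*h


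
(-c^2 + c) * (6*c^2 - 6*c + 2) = -6*c^4 + 12*c^3 - 8*c^2 + 2*c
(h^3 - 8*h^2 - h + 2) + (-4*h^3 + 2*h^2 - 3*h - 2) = -3*h^3 - 6*h^2 - 4*h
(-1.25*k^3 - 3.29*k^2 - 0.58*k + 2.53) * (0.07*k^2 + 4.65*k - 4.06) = -0.0875*k^5 - 6.0428*k^4 - 10.2641*k^3 + 10.8375*k^2 + 14.1193*k - 10.2718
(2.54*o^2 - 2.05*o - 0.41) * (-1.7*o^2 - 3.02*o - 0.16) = -4.318*o^4 - 4.1858*o^3 + 6.4816*o^2 + 1.5662*o + 0.0656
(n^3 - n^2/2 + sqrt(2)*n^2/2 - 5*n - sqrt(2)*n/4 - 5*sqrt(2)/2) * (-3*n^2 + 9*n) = -3*n^5 - 3*sqrt(2)*n^4/2 + 21*n^4/2 + 21*sqrt(2)*n^3/4 + 21*n^3/2 - 45*n^2 + 21*sqrt(2)*n^2/4 - 45*sqrt(2)*n/2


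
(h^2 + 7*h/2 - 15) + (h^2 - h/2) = 2*h^2 + 3*h - 15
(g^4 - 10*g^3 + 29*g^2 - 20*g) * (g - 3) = g^5 - 13*g^4 + 59*g^3 - 107*g^2 + 60*g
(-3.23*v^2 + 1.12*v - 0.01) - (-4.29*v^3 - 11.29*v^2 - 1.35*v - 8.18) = 4.29*v^3 + 8.06*v^2 + 2.47*v + 8.17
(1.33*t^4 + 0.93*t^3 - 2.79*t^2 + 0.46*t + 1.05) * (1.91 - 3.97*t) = -5.2801*t^5 - 1.1518*t^4 + 12.8526*t^3 - 7.1551*t^2 - 3.2899*t + 2.0055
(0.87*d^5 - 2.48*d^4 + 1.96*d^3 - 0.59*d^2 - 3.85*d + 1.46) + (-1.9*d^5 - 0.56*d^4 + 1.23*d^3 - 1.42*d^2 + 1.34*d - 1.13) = -1.03*d^5 - 3.04*d^4 + 3.19*d^3 - 2.01*d^2 - 2.51*d + 0.33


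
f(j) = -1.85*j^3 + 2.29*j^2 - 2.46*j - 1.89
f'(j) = -5.55*j^2 + 4.58*j - 2.46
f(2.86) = -33.47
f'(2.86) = -34.76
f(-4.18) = 183.52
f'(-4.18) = -118.58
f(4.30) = -117.21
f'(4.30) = -85.39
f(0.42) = -2.66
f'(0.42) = -1.52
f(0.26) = -2.41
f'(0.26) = -1.64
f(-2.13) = 31.62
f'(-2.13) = -37.40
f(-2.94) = 72.15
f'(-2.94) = -63.90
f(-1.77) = 19.90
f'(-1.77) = -27.95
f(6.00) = -333.81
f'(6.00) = -174.78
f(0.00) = -1.89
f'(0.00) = -2.46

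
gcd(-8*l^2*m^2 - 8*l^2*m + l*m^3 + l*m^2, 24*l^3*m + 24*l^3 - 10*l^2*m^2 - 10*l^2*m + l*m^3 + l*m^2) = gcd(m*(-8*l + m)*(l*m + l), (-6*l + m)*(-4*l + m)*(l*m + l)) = l*m + l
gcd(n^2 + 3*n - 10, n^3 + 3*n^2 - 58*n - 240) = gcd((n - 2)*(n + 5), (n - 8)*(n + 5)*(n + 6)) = n + 5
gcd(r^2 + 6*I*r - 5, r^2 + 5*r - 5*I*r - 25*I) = 1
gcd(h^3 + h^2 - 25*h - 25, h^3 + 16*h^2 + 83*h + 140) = h + 5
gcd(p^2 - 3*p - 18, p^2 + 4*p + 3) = p + 3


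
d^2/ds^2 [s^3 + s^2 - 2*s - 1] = 6*s + 2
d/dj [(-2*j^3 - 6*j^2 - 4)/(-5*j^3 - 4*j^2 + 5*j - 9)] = 2*(-11*j^4 - 10*j^3 - 18*j^2 + 38*j + 10)/(25*j^6 + 40*j^5 - 34*j^4 + 50*j^3 + 97*j^2 - 90*j + 81)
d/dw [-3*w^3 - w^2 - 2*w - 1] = -9*w^2 - 2*w - 2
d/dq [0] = 0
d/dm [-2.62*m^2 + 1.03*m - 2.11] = 1.03 - 5.24*m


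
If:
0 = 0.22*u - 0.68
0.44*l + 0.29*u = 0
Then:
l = -2.04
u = 3.09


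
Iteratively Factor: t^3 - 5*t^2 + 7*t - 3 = (t - 1)*(t^2 - 4*t + 3) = (t - 1)^2*(t - 3)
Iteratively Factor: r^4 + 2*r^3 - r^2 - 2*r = (r + 2)*(r^3 - r) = (r + 1)*(r + 2)*(r^2 - r) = (r - 1)*(r + 1)*(r + 2)*(r)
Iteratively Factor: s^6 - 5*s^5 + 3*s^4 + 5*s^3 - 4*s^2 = (s - 1)*(s^5 - 4*s^4 - s^3 + 4*s^2) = (s - 4)*(s - 1)*(s^4 - s^2) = (s - 4)*(s - 1)*(s + 1)*(s^3 - s^2) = s*(s - 4)*(s - 1)*(s + 1)*(s^2 - s) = s^2*(s - 4)*(s - 1)*(s + 1)*(s - 1)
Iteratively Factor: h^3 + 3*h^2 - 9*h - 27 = (h + 3)*(h^2 - 9) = (h - 3)*(h + 3)*(h + 3)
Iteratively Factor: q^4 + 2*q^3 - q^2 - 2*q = (q)*(q^3 + 2*q^2 - q - 2) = q*(q + 1)*(q^2 + q - 2) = q*(q - 1)*(q + 1)*(q + 2)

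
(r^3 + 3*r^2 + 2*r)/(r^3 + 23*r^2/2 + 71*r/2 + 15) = 2*r*(r^2 + 3*r + 2)/(2*r^3 + 23*r^2 + 71*r + 30)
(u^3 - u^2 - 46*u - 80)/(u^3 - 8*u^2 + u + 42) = (u^2 - 3*u - 40)/(u^2 - 10*u + 21)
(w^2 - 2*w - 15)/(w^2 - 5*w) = (w + 3)/w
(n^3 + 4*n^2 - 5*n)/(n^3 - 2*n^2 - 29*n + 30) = n/(n - 6)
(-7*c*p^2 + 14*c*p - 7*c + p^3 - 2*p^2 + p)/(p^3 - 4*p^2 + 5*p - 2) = (-7*c + p)/(p - 2)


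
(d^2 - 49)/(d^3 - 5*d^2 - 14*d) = (d + 7)/(d*(d + 2))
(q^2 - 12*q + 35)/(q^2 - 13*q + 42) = (q - 5)/(q - 6)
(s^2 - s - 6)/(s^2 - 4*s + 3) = (s + 2)/(s - 1)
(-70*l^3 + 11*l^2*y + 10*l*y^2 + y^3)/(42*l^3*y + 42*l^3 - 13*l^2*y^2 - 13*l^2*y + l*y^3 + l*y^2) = (-70*l^3 + 11*l^2*y + 10*l*y^2 + y^3)/(l*(42*l^2*y + 42*l^2 - 13*l*y^2 - 13*l*y + y^3 + y^2))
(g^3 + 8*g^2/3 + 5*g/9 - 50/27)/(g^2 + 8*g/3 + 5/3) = (g^2 + g - 10/9)/(g + 1)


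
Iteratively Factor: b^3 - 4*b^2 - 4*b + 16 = (b - 2)*(b^2 - 2*b - 8) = (b - 2)*(b + 2)*(b - 4)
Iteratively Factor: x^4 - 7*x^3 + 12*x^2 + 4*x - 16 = (x - 2)*(x^3 - 5*x^2 + 2*x + 8) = (x - 4)*(x - 2)*(x^2 - x - 2) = (x - 4)*(x - 2)^2*(x + 1)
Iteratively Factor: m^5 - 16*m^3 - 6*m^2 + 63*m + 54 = (m + 3)*(m^4 - 3*m^3 - 7*m^2 + 15*m + 18) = (m - 3)*(m + 3)*(m^3 - 7*m - 6) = (m - 3)^2*(m + 3)*(m^2 + 3*m + 2) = (m - 3)^2*(m + 2)*(m + 3)*(m + 1)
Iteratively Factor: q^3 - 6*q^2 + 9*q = (q)*(q^2 - 6*q + 9) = q*(q - 3)*(q - 3)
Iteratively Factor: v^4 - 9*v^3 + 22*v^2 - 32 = (v - 2)*(v^3 - 7*v^2 + 8*v + 16) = (v - 2)*(v + 1)*(v^2 - 8*v + 16) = (v - 4)*(v - 2)*(v + 1)*(v - 4)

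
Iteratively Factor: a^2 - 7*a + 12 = (a - 4)*(a - 3)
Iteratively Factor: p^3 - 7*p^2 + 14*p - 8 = (p - 1)*(p^2 - 6*p + 8) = (p - 2)*(p - 1)*(p - 4)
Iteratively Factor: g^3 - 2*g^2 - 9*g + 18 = (g - 3)*(g^2 + g - 6) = (g - 3)*(g - 2)*(g + 3)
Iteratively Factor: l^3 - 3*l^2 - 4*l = (l - 4)*(l^2 + l) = (l - 4)*(l + 1)*(l)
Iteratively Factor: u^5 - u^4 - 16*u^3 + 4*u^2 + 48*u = (u + 3)*(u^4 - 4*u^3 - 4*u^2 + 16*u) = (u - 4)*(u + 3)*(u^3 - 4*u) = (u - 4)*(u + 2)*(u + 3)*(u^2 - 2*u) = (u - 4)*(u - 2)*(u + 2)*(u + 3)*(u)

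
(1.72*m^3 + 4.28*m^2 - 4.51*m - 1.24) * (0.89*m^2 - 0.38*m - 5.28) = 1.5308*m^5 + 3.1556*m^4 - 14.7219*m^3 - 21.9882*m^2 + 24.284*m + 6.5472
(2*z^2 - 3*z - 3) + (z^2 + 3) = 3*z^2 - 3*z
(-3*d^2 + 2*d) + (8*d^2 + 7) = 5*d^2 + 2*d + 7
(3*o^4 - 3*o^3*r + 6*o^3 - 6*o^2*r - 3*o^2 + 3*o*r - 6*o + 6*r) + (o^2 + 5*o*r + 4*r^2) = 3*o^4 - 3*o^3*r + 6*o^3 - 6*o^2*r - 2*o^2 + 8*o*r - 6*o + 4*r^2 + 6*r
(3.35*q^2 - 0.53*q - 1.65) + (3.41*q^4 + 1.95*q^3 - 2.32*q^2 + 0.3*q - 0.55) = 3.41*q^4 + 1.95*q^3 + 1.03*q^2 - 0.23*q - 2.2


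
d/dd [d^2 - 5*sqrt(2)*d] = 2*d - 5*sqrt(2)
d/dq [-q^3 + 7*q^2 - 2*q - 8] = -3*q^2 + 14*q - 2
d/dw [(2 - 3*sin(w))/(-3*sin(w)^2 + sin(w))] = (-9*cos(w) + 12/tan(w) - 2*cos(w)/sin(w)^2)/(3*sin(w) - 1)^2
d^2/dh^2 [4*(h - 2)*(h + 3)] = 8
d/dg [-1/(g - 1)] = (g - 1)^(-2)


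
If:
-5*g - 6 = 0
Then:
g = -6/5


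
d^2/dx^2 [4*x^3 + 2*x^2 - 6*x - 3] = 24*x + 4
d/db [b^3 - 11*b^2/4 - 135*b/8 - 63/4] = 3*b^2 - 11*b/2 - 135/8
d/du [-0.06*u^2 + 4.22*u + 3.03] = 4.22 - 0.12*u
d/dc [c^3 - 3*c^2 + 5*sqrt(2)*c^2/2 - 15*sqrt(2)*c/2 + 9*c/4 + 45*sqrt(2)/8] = 3*c^2 - 6*c + 5*sqrt(2)*c - 15*sqrt(2)/2 + 9/4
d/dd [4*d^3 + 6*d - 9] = 12*d^2 + 6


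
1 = 1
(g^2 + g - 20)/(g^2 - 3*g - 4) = (g + 5)/(g + 1)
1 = 1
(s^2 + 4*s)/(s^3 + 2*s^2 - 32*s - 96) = s/(s^2 - 2*s - 24)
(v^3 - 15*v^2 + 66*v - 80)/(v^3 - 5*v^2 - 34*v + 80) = (v - 5)/(v + 5)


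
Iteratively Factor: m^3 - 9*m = (m)*(m^2 - 9) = m*(m + 3)*(m - 3)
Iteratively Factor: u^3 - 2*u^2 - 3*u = (u)*(u^2 - 2*u - 3) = u*(u - 3)*(u + 1)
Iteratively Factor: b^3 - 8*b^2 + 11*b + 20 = (b - 4)*(b^2 - 4*b - 5) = (b - 4)*(b + 1)*(b - 5)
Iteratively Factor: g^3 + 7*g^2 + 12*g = (g)*(g^2 + 7*g + 12) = g*(g + 4)*(g + 3)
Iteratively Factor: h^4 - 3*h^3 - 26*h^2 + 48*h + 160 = (h + 4)*(h^3 - 7*h^2 + 2*h + 40) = (h - 5)*(h + 4)*(h^2 - 2*h - 8) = (h - 5)*(h - 4)*(h + 4)*(h + 2)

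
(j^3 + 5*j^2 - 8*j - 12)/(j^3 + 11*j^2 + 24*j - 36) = (j^2 - j - 2)/(j^2 + 5*j - 6)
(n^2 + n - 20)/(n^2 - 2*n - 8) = (n + 5)/(n + 2)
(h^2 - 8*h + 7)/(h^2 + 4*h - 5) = (h - 7)/(h + 5)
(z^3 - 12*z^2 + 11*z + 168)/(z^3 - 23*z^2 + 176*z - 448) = (z + 3)/(z - 8)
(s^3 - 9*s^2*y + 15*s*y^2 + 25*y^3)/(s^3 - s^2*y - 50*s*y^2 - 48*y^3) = (-s^2 + 10*s*y - 25*y^2)/(-s^2 + 2*s*y + 48*y^2)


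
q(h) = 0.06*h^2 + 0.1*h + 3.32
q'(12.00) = 1.54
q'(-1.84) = -0.12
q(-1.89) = 3.35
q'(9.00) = 1.18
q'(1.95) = 0.33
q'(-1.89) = -0.13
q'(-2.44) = -0.19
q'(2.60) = 0.41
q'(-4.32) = -0.42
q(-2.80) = 3.51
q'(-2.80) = -0.24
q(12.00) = 13.16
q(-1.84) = 3.34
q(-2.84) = 3.52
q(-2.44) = 3.43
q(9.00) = 9.08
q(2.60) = 3.99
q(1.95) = 3.74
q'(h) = 0.12*h + 0.1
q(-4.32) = 4.01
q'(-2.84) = -0.24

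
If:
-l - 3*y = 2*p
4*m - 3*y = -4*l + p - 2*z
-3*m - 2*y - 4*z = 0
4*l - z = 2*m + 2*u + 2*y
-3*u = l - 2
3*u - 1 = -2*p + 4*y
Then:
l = 145/647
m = -210/647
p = -149/647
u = 383/647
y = 51/647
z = 132/647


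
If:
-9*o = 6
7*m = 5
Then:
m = 5/7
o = -2/3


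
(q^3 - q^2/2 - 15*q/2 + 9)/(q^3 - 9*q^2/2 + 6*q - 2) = (2*q^2 + 3*q - 9)/(2*q^2 - 5*q + 2)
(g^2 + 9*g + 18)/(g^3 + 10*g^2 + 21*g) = (g + 6)/(g*(g + 7))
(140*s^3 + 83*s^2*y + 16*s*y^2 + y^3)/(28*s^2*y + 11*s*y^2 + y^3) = (5*s + y)/y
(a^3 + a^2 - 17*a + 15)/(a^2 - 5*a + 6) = (a^2 + 4*a - 5)/(a - 2)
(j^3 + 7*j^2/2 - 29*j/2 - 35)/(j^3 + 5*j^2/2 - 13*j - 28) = (j + 5)/(j + 4)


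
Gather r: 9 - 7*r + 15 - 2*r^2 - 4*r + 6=-2*r^2 - 11*r + 30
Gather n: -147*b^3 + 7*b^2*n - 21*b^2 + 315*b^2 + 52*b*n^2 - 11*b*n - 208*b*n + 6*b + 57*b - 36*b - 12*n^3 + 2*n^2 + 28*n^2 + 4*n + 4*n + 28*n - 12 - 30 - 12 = -147*b^3 + 294*b^2 + 27*b - 12*n^3 + n^2*(52*b + 30) + n*(7*b^2 - 219*b + 36) - 54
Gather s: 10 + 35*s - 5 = 35*s + 5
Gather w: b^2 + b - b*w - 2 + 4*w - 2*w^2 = b^2 + b - 2*w^2 + w*(4 - b) - 2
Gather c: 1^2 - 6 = -5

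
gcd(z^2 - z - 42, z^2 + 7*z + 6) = z + 6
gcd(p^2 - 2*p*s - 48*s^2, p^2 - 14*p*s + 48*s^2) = p - 8*s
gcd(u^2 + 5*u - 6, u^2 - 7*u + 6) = u - 1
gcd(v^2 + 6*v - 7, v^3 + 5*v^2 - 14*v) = v + 7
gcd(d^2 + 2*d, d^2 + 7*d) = d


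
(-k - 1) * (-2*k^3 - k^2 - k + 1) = 2*k^4 + 3*k^3 + 2*k^2 - 1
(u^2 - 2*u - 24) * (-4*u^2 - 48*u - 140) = -4*u^4 - 40*u^3 + 52*u^2 + 1432*u + 3360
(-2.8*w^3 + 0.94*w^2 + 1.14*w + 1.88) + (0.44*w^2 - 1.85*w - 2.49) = -2.8*w^3 + 1.38*w^2 - 0.71*w - 0.61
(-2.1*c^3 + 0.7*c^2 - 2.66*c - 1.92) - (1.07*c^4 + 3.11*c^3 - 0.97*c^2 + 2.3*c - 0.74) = -1.07*c^4 - 5.21*c^3 + 1.67*c^2 - 4.96*c - 1.18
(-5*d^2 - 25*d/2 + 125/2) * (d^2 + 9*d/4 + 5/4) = -5*d^4 - 95*d^3/4 + 225*d^2/8 + 125*d + 625/8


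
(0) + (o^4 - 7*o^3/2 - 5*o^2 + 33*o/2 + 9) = o^4 - 7*o^3/2 - 5*o^2 + 33*o/2 + 9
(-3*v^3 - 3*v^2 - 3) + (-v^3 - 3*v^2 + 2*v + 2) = -4*v^3 - 6*v^2 + 2*v - 1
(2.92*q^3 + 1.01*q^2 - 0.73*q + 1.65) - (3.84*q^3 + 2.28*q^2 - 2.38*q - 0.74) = -0.92*q^3 - 1.27*q^2 + 1.65*q + 2.39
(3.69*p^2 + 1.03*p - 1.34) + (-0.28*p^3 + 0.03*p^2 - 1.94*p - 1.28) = -0.28*p^3 + 3.72*p^2 - 0.91*p - 2.62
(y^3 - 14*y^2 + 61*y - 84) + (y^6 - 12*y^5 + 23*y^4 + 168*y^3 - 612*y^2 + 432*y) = y^6 - 12*y^5 + 23*y^4 + 169*y^3 - 626*y^2 + 493*y - 84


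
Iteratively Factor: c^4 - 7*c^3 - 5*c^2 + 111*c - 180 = (c - 3)*(c^3 - 4*c^2 - 17*c + 60) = (c - 3)^2*(c^2 - c - 20) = (c - 3)^2*(c + 4)*(c - 5)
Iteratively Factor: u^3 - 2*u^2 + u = (u - 1)*(u^2 - u) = u*(u - 1)*(u - 1)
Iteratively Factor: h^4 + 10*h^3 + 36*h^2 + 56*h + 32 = (h + 2)*(h^3 + 8*h^2 + 20*h + 16) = (h + 2)^2*(h^2 + 6*h + 8) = (h + 2)^3*(h + 4)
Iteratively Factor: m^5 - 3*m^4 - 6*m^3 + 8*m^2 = (m - 4)*(m^4 + m^3 - 2*m^2) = (m - 4)*(m - 1)*(m^3 + 2*m^2) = m*(m - 4)*(m - 1)*(m^2 + 2*m) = m*(m - 4)*(m - 1)*(m + 2)*(m)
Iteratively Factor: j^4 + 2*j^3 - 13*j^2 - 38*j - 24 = (j + 3)*(j^3 - j^2 - 10*j - 8) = (j - 4)*(j + 3)*(j^2 + 3*j + 2) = (j - 4)*(j + 2)*(j + 3)*(j + 1)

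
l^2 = l^2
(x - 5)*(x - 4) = x^2 - 9*x + 20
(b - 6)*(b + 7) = b^2 + b - 42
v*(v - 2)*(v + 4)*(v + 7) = v^4 + 9*v^3 + 6*v^2 - 56*v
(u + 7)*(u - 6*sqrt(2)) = u^2 - 6*sqrt(2)*u + 7*u - 42*sqrt(2)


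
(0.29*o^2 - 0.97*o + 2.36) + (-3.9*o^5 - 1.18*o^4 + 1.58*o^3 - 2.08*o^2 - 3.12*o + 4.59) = -3.9*o^5 - 1.18*o^4 + 1.58*o^3 - 1.79*o^2 - 4.09*o + 6.95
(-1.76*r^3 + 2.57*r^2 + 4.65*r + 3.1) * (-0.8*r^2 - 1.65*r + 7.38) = 1.408*r^5 + 0.848*r^4 - 20.9493*r^3 + 8.8141*r^2 + 29.202*r + 22.878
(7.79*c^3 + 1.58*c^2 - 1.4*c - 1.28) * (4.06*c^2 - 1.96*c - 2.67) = 31.6274*c^5 - 8.8536*c^4 - 29.5801*c^3 - 6.6714*c^2 + 6.2468*c + 3.4176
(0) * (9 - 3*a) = 0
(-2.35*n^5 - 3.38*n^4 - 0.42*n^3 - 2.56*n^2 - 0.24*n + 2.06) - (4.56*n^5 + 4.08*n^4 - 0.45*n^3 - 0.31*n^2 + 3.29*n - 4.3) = -6.91*n^5 - 7.46*n^4 + 0.03*n^3 - 2.25*n^2 - 3.53*n + 6.36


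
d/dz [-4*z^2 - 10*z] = -8*z - 10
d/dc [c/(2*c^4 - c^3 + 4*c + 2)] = (2*c^4 - c^3 - c*(8*c^3 - 3*c^2 + 4) + 4*c + 2)/(2*c^4 - c^3 + 4*c + 2)^2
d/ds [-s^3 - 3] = -3*s^2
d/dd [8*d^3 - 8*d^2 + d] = 24*d^2 - 16*d + 1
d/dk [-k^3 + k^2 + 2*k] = -3*k^2 + 2*k + 2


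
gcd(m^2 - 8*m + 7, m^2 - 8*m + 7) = m^2 - 8*m + 7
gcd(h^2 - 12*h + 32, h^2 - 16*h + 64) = h - 8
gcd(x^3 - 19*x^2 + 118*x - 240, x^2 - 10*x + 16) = x - 8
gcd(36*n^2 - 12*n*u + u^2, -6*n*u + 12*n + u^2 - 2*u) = -6*n + u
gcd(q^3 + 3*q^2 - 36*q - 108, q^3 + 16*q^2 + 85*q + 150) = q + 6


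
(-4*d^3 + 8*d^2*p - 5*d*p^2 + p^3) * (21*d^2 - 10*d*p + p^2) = -84*d^5 + 208*d^4*p - 189*d^3*p^2 + 79*d^2*p^3 - 15*d*p^4 + p^5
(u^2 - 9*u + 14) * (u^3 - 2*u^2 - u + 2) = u^5 - 11*u^4 + 31*u^3 - 17*u^2 - 32*u + 28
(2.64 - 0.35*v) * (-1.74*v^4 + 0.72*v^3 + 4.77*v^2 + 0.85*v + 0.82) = 0.609*v^5 - 4.8456*v^4 + 0.2313*v^3 + 12.2953*v^2 + 1.957*v + 2.1648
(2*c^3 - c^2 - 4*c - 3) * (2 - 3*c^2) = -6*c^5 + 3*c^4 + 16*c^3 + 7*c^2 - 8*c - 6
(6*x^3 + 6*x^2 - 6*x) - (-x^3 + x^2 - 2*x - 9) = 7*x^3 + 5*x^2 - 4*x + 9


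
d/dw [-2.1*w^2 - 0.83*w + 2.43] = -4.2*w - 0.83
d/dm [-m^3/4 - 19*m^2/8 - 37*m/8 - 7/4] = -3*m^2/4 - 19*m/4 - 37/8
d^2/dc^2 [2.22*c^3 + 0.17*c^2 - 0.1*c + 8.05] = 13.32*c + 0.34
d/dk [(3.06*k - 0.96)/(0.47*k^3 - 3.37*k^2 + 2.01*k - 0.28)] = (-2.8764*k^3 + 11.6658*k^2 - 6.4704*k + 1.0728)/(0.2209*k^6 - 3.1678*k^5 + 13.2463*k^4 - 13.8106*k^3 + 5.9273*k^2 - 1.1256*k + 0.0784)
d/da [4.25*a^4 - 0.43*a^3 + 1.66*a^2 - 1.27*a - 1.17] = 17.0*a^3 - 1.29*a^2 + 3.32*a - 1.27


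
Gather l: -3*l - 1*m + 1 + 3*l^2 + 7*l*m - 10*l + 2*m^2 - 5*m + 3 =3*l^2 + l*(7*m - 13) + 2*m^2 - 6*m + 4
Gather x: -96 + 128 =32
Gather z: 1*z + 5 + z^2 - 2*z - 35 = z^2 - z - 30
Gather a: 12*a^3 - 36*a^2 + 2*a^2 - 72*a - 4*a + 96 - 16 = 12*a^3 - 34*a^2 - 76*a + 80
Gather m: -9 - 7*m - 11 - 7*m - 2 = -14*m - 22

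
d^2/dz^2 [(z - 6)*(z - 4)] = 2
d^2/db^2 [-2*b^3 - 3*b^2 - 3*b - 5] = -12*b - 6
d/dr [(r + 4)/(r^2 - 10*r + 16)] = (r^2 - 10*r - 2*(r - 5)*(r + 4) + 16)/(r^2 - 10*r + 16)^2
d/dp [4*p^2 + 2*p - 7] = 8*p + 2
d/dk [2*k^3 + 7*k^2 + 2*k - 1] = 6*k^2 + 14*k + 2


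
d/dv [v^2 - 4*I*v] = 2*v - 4*I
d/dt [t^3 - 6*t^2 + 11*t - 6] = 3*t^2 - 12*t + 11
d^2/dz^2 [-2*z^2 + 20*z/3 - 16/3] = -4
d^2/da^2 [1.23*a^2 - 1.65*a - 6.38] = 2.46000000000000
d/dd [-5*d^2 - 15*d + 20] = -10*d - 15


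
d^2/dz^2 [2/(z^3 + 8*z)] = 4*(-3*z^2*(z^2 + 8) + (3*z^2 + 8)^2)/(z^3*(z^2 + 8)^3)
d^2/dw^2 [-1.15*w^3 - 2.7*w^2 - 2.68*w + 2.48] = -6.9*w - 5.4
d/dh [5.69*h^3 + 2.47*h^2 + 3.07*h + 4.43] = 17.07*h^2 + 4.94*h + 3.07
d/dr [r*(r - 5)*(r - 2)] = 3*r^2 - 14*r + 10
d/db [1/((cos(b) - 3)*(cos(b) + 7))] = 2*(cos(b) + 2)*sin(b)/((cos(b) - 3)^2*(cos(b) + 7)^2)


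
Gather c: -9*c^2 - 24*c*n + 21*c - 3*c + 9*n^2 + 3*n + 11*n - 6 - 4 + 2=-9*c^2 + c*(18 - 24*n) + 9*n^2 + 14*n - 8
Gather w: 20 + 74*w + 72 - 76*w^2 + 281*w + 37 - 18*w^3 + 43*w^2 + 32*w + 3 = -18*w^3 - 33*w^2 + 387*w + 132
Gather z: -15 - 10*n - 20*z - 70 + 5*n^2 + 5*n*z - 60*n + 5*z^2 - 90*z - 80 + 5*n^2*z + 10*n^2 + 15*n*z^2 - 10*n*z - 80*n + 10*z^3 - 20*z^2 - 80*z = 15*n^2 - 150*n + 10*z^3 + z^2*(15*n - 15) + z*(5*n^2 - 5*n - 190) - 165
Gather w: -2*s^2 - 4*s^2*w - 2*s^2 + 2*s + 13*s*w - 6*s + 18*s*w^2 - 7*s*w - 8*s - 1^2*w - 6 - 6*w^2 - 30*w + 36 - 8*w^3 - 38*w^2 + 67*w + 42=-4*s^2 - 12*s - 8*w^3 + w^2*(18*s - 44) + w*(-4*s^2 + 6*s + 36) + 72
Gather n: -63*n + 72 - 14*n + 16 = 88 - 77*n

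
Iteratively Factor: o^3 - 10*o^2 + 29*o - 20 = (o - 4)*(o^2 - 6*o + 5) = (o - 4)*(o - 1)*(o - 5)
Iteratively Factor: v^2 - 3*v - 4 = (v - 4)*(v + 1)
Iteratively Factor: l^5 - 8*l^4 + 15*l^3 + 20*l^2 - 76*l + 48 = (l - 4)*(l^4 - 4*l^3 - l^2 + 16*l - 12) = (l - 4)*(l - 3)*(l^3 - l^2 - 4*l + 4) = (l - 4)*(l - 3)*(l - 2)*(l^2 + l - 2) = (l - 4)*(l - 3)*(l - 2)*(l + 2)*(l - 1)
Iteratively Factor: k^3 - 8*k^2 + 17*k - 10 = (k - 5)*(k^2 - 3*k + 2) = (k - 5)*(k - 1)*(k - 2)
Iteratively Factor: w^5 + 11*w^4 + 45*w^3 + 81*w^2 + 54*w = (w + 3)*(w^4 + 8*w^3 + 21*w^2 + 18*w) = (w + 3)^2*(w^3 + 5*w^2 + 6*w) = (w + 2)*(w + 3)^2*(w^2 + 3*w) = (w + 2)*(w + 3)^3*(w)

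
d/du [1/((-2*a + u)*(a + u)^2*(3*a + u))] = ((a + u)*(2*a - u) - (a + u)*(3*a + u) + 2*(2*a - u)*(3*a + u))/((a + u)^3*(2*a - u)^2*(3*a + u)^2)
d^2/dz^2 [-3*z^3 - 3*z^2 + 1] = -18*z - 6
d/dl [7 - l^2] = -2*l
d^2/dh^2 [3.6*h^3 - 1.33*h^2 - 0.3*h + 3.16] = 21.6*h - 2.66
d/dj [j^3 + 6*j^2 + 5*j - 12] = 3*j^2 + 12*j + 5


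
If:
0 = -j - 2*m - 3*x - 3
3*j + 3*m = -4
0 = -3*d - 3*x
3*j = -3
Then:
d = 4/9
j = -1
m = -1/3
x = -4/9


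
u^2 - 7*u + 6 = (u - 6)*(u - 1)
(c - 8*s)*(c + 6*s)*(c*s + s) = c^3*s - 2*c^2*s^2 + c^2*s - 48*c*s^3 - 2*c*s^2 - 48*s^3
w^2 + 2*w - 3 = (w - 1)*(w + 3)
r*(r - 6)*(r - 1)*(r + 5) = r^4 - 2*r^3 - 29*r^2 + 30*r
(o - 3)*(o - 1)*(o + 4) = o^3 - 13*o + 12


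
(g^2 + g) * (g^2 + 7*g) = g^4 + 8*g^3 + 7*g^2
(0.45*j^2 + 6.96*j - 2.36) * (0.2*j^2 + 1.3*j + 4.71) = 0.09*j^4 + 1.977*j^3 + 10.6955*j^2 + 29.7136*j - 11.1156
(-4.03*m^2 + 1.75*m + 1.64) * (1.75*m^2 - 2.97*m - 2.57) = -7.0525*m^4 + 15.0316*m^3 + 8.0296*m^2 - 9.3683*m - 4.2148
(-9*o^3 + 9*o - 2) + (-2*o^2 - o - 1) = -9*o^3 - 2*o^2 + 8*o - 3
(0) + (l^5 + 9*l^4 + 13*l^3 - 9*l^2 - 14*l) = l^5 + 9*l^4 + 13*l^3 - 9*l^2 - 14*l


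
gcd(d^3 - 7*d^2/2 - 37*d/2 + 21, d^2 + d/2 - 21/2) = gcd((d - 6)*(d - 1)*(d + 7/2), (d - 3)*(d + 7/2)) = d + 7/2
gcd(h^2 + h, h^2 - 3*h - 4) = h + 1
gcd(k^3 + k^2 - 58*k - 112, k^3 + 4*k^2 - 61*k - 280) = k^2 - k - 56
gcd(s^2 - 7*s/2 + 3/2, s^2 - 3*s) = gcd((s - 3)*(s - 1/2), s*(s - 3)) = s - 3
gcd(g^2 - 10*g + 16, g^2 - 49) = 1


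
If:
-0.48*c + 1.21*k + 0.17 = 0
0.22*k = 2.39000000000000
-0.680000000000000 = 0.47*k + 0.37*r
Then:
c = 27.74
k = 10.86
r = -15.64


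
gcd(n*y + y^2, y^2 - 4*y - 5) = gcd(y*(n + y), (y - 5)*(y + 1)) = 1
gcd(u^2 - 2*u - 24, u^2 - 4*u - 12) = u - 6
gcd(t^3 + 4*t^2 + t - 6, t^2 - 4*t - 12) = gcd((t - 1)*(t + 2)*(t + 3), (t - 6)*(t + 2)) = t + 2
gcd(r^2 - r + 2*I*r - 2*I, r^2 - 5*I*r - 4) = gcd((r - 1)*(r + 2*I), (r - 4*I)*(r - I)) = 1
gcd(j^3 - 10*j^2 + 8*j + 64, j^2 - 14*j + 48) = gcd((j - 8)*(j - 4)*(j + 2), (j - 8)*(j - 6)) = j - 8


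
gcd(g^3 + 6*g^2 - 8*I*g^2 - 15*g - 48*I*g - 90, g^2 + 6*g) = g + 6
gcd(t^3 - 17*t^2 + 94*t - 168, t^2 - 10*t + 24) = t^2 - 10*t + 24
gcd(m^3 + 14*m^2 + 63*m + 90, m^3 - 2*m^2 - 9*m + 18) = m + 3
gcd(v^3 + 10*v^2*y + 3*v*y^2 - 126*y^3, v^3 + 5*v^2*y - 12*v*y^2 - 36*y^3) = -v^2 - 3*v*y + 18*y^2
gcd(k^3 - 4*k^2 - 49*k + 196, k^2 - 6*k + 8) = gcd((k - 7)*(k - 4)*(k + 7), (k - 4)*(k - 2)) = k - 4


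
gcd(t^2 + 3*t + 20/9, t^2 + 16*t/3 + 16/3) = t + 4/3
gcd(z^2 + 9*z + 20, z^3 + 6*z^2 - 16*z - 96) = z + 4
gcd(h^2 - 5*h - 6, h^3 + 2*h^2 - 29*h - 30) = h + 1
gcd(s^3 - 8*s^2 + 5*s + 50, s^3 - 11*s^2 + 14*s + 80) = s^2 - 3*s - 10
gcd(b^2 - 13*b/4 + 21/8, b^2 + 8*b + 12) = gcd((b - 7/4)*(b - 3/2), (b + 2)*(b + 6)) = 1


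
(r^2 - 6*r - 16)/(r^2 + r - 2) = (r - 8)/(r - 1)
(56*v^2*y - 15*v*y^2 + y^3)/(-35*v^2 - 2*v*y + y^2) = y*(-8*v + y)/(5*v + y)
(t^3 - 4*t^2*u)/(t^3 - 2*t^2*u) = (t - 4*u)/(t - 2*u)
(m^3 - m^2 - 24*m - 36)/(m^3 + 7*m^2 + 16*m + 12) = (m - 6)/(m + 2)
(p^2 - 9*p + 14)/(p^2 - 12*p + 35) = (p - 2)/(p - 5)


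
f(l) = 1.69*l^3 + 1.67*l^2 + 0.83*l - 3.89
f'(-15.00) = 1091.48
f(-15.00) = -5344.34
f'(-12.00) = 690.83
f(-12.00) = -2693.69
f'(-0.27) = 0.30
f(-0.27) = -4.03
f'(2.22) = 33.23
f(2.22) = 24.67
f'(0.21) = 1.75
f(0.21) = -3.63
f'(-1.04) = 2.84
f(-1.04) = -4.85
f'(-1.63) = 8.86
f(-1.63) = -8.12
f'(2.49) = 40.58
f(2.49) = 34.62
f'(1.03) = 9.65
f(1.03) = 0.58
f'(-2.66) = 27.82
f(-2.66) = -26.09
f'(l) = 5.07*l^2 + 3.34*l + 0.83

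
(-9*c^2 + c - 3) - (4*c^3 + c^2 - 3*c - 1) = -4*c^3 - 10*c^2 + 4*c - 2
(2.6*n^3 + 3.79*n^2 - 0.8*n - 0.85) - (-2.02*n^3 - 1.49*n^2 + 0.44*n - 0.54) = 4.62*n^3 + 5.28*n^2 - 1.24*n - 0.31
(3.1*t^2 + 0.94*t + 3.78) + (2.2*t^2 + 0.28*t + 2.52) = 5.3*t^2 + 1.22*t + 6.3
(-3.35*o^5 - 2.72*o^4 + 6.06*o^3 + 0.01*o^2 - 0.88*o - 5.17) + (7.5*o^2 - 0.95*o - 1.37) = -3.35*o^5 - 2.72*o^4 + 6.06*o^3 + 7.51*o^2 - 1.83*o - 6.54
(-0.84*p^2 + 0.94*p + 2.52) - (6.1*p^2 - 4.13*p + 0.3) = -6.94*p^2 + 5.07*p + 2.22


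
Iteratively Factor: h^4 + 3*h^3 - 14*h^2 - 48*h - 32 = (h - 4)*(h^3 + 7*h^2 + 14*h + 8) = (h - 4)*(h + 2)*(h^2 + 5*h + 4) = (h - 4)*(h + 2)*(h + 4)*(h + 1)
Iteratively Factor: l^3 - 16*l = (l - 4)*(l^2 + 4*l) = l*(l - 4)*(l + 4)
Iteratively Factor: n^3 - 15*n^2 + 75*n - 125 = (n - 5)*(n^2 - 10*n + 25) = (n - 5)^2*(n - 5)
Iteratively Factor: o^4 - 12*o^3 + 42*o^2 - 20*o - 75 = (o - 5)*(o^3 - 7*o^2 + 7*o + 15) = (o - 5)^2*(o^2 - 2*o - 3) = (o - 5)^2*(o - 3)*(o + 1)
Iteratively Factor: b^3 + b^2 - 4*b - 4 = (b + 2)*(b^2 - b - 2) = (b + 1)*(b + 2)*(b - 2)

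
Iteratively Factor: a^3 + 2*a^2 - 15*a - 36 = (a - 4)*(a^2 + 6*a + 9) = (a - 4)*(a + 3)*(a + 3)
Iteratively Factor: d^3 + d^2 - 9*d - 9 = (d - 3)*(d^2 + 4*d + 3) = (d - 3)*(d + 1)*(d + 3)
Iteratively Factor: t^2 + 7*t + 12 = (t + 3)*(t + 4)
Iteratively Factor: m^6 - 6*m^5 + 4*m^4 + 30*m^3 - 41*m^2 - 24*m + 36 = (m - 3)*(m^5 - 3*m^4 - 5*m^3 + 15*m^2 + 4*m - 12) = (m - 3)*(m + 2)*(m^4 - 5*m^3 + 5*m^2 + 5*m - 6) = (m - 3)*(m + 1)*(m + 2)*(m^3 - 6*m^2 + 11*m - 6) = (m - 3)^2*(m + 1)*(m + 2)*(m^2 - 3*m + 2) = (m - 3)^2*(m - 1)*(m + 1)*(m + 2)*(m - 2)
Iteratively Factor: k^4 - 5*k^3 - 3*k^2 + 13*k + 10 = (k + 1)*(k^3 - 6*k^2 + 3*k + 10) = (k + 1)^2*(k^2 - 7*k + 10) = (k - 2)*(k + 1)^2*(k - 5)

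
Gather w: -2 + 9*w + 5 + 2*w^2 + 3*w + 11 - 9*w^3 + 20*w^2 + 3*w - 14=-9*w^3 + 22*w^2 + 15*w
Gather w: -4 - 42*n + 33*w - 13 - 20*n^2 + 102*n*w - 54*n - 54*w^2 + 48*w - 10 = -20*n^2 - 96*n - 54*w^2 + w*(102*n + 81) - 27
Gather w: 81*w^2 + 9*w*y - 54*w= 81*w^2 + w*(9*y - 54)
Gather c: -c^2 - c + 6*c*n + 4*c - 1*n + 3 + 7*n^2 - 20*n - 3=-c^2 + c*(6*n + 3) + 7*n^2 - 21*n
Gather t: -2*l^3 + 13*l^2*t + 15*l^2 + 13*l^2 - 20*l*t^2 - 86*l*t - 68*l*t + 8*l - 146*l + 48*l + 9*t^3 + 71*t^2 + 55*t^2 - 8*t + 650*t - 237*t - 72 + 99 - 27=-2*l^3 + 28*l^2 - 90*l + 9*t^3 + t^2*(126 - 20*l) + t*(13*l^2 - 154*l + 405)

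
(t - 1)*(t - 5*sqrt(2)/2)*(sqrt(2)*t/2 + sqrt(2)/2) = sqrt(2)*t^3/2 - 5*t^2/2 - sqrt(2)*t/2 + 5/2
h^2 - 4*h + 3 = (h - 3)*(h - 1)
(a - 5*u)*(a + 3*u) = a^2 - 2*a*u - 15*u^2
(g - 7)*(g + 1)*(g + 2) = g^3 - 4*g^2 - 19*g - 14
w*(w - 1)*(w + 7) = w^3 + 6*w^2 - 7*w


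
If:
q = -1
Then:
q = -1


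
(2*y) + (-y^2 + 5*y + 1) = -y^2 + 7*y + 1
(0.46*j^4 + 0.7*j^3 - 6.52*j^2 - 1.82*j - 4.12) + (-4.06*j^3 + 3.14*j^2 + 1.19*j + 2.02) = 0.46*j^4 - 3.36*j^3 - 3.38*j^2 - 0.63*j - 2.1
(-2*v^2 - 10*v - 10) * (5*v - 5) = -10*v^3 - 40*v^2 + 50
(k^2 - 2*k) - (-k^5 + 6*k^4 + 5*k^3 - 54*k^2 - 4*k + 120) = k^5 - 6*k^4 - 5*k^3 + 55*k^2 + 2*k - 120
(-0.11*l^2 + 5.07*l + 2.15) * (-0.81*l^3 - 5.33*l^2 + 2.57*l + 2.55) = 0.0891*l^5 - 3.5204*l^4 - 29.0473*l^3 + 1.2899*l^2 + 18.454*l + 5.4825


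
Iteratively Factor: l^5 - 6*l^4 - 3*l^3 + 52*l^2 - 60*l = (l - 2)*(l^4 - 4*l^3 - 11*l^2 + 30*l) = l*(l - 2)*(l^3 - 4*l^2 - 11*l + 30) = l*(l - 2)*(l + 3)*(l^2 - 7*l + 10) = l*(l - 5)*(l - 2)*(l + 3)*(l - 2)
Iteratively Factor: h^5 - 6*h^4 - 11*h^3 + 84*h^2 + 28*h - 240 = (h - 4)*(h^4 - 2*h^3 - 19*h^2 + 8*h + 60) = (h - 5)*(h - 4)*(h^3 + 3*h^2 - 4*h - 12) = (h - 5)*(h - 4)*(h + 3)*(h^2 - 4) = (h - 5)*(h - 4)*(h - 2)*(h + 3)*(h + 2)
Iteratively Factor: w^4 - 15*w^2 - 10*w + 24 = (w - 4)*(w^3 + 4*w^2 + w - 6) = (w - 4)*(w + 3)*(w^2 + w - 2) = (w - 4)*(w + 2)*(w + 3)*(w - 1)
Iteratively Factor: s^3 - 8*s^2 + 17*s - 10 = (s - 1)*(s^2 - 7*s + 10) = (s - 5)*(s - 1)*(s - 2)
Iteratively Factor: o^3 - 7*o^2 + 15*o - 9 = (o - 3)*(o^2 - 4*o + 3) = (o - 3)*(o - 1)*(o - 3)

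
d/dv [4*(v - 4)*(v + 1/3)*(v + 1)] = 12*v^2 - 64*v/3 - 20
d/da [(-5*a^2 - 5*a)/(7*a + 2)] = 5*(-7*a^2 - 4*a - 2)/(49*a^2 + 28*a + 4)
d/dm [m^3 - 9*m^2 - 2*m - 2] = 3*m^2 - 18*m - 2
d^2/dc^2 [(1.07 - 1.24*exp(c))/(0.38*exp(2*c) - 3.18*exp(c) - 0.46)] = (-0.179056*exp(4*c) - 0.880383999999998*exp(3*c) - 5.179476*exp(2*c) + 13.382284*exp(c) - 1.82758)*exp(c)/(0.054872*exp(6*c) - 1.377576*exp(5*c) + 11.328864*exp(4*c) - 28.822248*exp(3*c) - 13.713888*exp(2*c) - 2.018664*exp(c) - 0.097336)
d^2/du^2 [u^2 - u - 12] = 2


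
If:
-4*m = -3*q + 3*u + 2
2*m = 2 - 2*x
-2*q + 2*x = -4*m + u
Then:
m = 1 - x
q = 2 - 10*x/9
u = 2*x/9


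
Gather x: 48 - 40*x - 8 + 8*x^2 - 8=8*x^2 - 40*x + 32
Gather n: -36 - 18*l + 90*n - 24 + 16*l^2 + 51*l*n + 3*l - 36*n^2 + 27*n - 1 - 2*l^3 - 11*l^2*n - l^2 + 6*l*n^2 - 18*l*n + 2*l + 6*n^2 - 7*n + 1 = -2*l^3 + 15*l^2 - 13*l + n^2*(6*l - 30) + n*(-11*l^2 + 33*l + 110) - 60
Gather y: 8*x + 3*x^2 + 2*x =3*x^2 + 10*x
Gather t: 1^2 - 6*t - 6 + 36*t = 30*t - 5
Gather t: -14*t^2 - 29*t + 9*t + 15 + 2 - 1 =-14*t^2 - 20*t + 16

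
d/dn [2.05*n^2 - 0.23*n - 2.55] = 4.1*n - 0.23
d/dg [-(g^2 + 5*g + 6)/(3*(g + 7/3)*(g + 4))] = 2*(-2*g^2 - 10*g - 13)/(9*g^4 + 114*g^3 + 529*g^2 + 1064*g + 784)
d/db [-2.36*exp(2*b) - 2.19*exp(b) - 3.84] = (-4.72*exp(b) - 2.19)*exp(b)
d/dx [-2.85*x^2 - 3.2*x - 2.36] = -5.7*x - 3.2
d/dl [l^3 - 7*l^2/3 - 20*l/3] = 3*l^2 - 14*l/3 - 20/3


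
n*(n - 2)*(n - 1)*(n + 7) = n^4 + 4*n^3 - 19*n^2 + 14*n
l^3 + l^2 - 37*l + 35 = (l - 5)*(l - 1)*(l + 7)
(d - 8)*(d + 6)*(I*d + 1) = I*d^3 + d^2 - 2*I*d^2 - 2*d - 48*I*d - 48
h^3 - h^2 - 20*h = h*(h - 5)*(h + 4)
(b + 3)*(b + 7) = b^2 + 10*b + 21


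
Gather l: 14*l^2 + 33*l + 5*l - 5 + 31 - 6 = 14*l^2 + 38*l + 20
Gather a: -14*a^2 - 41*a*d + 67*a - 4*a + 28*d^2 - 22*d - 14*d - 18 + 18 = -14*a^2 + a*(63 - 41*d) + 28*d^2 - 36*d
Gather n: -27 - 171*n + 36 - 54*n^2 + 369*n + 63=-54*n^2 + 198*n + 72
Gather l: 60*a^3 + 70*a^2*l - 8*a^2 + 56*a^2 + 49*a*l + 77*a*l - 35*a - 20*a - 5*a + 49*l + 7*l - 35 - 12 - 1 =60*a^3 + 48*a^2 - 60*a + l*(70*a^2 + 126*a + 56) - 48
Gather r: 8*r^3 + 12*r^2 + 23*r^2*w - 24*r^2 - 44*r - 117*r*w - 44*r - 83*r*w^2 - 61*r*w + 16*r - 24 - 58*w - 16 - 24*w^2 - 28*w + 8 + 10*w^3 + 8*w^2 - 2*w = 8*r^3 + r^2*(23*w - 12) + r*(-83*w^2 - 178*w - 72) + 10*w^3 - 16*w^2 - 88*w - 32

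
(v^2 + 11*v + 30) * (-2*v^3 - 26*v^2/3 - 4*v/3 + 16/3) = -2*v^5 - 92*v^4/3 - 470*v^3/3 - 808*v^2/3 + 56*v/3 + 160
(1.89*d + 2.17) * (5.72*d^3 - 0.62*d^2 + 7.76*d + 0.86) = 10.8108*d^4 + 11.2406*d^3 + 13.321*d^2 + 18.4646*d + 1.8662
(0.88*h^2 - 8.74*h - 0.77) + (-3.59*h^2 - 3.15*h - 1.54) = -2.71*h^2 - 11.89*h - 2.31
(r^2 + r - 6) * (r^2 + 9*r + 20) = r^4 + 10*r^3 + 23*r^2 - 34*r - 120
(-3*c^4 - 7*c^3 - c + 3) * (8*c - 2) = -24*c^5 - 50*c^4 + 14*c^3 - 8*c^2 + 26*c - 6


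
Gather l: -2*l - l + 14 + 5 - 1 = 18 - 3*l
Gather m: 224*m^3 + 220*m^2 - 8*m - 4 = 224*m^3 + 220*m^2 - 8*m - 4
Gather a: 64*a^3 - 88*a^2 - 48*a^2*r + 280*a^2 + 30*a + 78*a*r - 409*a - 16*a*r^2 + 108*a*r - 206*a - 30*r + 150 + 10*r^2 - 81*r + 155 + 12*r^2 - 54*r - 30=64*a^3 + a^2*(192 - 48*r) + a*(-16*r^2 + 186*r - 585) + 22*r^2 - 165*r + 275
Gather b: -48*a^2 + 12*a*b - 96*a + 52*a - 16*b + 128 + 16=-48*a^2 - 44*a + b*(12*a - 16) + 144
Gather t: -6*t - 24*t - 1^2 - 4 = -30*t - 5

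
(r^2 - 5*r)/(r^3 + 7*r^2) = (r - 5)/(r*(r + 7))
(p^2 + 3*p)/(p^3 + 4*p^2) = (p + 3)/(p*(p + 4))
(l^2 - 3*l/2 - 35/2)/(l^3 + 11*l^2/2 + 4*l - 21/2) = (l - 5)/(l^2 + 2*l - 3)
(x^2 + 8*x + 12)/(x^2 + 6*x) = (x + 2)/x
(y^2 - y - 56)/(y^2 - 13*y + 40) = (y + 7)/(y - 5)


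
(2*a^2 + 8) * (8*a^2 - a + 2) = 16*a^4 - 2*a^3 + 68*a^2 - 8*a + 16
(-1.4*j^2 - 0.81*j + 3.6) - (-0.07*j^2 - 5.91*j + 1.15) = -1.33*j^2 + 5.1*j + 2.45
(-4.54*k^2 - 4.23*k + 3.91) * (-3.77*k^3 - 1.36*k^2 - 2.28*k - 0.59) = 17.1158*k^5 + 22.1215*k^4 + 1.3633*k^3 + 7.0054*k^2 - 6.4191*k - 2.3069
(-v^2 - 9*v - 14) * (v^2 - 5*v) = -v^4 - 4*v^3 + 31*v^2 + 70*v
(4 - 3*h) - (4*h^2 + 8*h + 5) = -4*h^2 - 11*h - 1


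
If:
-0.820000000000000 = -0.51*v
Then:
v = 1.61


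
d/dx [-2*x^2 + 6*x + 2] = 6 - 4*x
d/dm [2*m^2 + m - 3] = 4*m + 1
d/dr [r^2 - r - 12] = 2*r - 1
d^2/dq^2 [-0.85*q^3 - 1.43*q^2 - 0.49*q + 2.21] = -5.1*q - 2.86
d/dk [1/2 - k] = -1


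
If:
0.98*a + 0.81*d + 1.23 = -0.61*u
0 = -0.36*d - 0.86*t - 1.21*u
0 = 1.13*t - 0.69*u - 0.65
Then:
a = 3.36127415567997*u - 0.11933357413762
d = -4.81981317600787*u - 1.37413962635202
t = 0.610619469026549*u + 0.575221238938053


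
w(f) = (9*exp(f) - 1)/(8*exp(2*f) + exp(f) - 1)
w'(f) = (9*exp(f) - 1)*(-16*exp(2*f) - exp(f))/(8*exp(2*f) + exp(f) - 1)^2 + 9*exp(f)/(8*exp(2*f) + exp(f) - 1)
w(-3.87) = 0.83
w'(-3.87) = -0.17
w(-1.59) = -1.80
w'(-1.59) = -7.34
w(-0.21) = 1.24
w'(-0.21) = -1.34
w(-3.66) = 0.79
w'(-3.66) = -0.21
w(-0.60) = 2.01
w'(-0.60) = -2.99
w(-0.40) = 1.54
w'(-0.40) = -1.86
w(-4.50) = 0.91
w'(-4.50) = -0.09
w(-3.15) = 0.65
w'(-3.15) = -0.36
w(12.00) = 0.00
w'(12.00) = 0.00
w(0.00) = 1.00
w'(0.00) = -1.00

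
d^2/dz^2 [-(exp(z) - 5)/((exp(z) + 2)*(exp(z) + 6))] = (-exp(4*z) + 28*exp(3*z) + 192*exp(2*z) + 176*exp(z) - 624)*exp(z)/(exp(6*z) + 24*exp(5*z) + 228*exp(4*z) + 1088*exp(3*z) + 2736*exp(2*z) + 3456*exp(z) + 1728)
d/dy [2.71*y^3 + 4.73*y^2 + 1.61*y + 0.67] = 8.13*y^2 + 9.46*y + 1.61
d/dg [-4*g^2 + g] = 1 - 8*g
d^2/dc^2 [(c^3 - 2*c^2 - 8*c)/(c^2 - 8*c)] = 80/(c^3 - 24*c^2 + 192*c - 512)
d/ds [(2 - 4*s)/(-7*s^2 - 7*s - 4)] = 2*(-14*s^2 + 14*s + 15)/(49*s^4 + 98*s^3 + 105*s^2 + 56*s + 16)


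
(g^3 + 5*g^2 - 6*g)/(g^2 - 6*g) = (g^2 + 5*g - 6)/(g - 6)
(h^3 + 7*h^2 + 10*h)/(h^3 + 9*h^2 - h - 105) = h*(h + 2)/(h^2 + 4*h - 21)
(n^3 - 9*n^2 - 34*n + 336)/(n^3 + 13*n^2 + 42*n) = (n^2 - 15*n + 56)/(n*(n + 7))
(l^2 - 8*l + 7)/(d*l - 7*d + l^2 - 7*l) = (l - 1)/(d + l)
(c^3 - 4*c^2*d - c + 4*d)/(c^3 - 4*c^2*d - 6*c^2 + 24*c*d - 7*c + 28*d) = (c - 1)/(c - 7)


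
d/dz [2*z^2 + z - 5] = 4*z + 1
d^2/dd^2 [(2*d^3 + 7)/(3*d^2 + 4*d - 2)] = 2*(44*d^3 + 141*d^2 + 276*d + 154)/(27*d^6 + 108*d^5 + 90*d^4 - 80*d^3 - 60*d^2 + 48*d - 8)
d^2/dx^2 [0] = 0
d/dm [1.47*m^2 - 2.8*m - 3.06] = 2.94*m - 2.8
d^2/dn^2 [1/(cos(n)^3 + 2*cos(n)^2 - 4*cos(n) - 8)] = (-18*sin(n)^4 + 68*sin(n)^2 + 5*cos(n) + 7*cos(3*n) - 18)/(2*(cos(n) - 2)^3*(cos(n) + 2)^4)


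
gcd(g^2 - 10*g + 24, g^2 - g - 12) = g - 4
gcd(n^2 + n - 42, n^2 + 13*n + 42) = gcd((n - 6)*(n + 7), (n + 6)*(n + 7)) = n + 7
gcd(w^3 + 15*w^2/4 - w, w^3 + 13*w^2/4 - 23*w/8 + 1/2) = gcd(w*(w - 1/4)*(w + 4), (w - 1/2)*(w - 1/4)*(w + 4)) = w^2 + 15*w/4 - 1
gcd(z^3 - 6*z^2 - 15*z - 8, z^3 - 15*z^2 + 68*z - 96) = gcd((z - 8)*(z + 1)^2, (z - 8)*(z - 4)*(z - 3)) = z - 8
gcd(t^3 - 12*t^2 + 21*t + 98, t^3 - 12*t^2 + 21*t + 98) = t^3 - 12*t^2 + 21*t + 98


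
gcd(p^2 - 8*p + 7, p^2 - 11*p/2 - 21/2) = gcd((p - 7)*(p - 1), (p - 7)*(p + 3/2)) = p - 7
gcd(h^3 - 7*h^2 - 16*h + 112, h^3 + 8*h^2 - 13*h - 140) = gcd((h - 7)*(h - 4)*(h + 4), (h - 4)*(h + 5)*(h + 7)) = h - 4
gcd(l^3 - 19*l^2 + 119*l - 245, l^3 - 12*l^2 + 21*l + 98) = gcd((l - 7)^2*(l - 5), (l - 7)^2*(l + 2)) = l^2 - 14*l + 49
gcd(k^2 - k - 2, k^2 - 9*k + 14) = k - 2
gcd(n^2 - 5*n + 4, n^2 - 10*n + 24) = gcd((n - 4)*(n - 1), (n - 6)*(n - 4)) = n - 4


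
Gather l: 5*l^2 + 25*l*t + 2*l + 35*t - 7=5*l^2 + l*(25*t + 2) + 35*t - 7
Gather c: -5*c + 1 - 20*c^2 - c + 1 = -20*c^2 - 6*c + 2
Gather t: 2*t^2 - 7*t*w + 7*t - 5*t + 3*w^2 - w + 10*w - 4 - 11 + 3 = 2*t^2 + t*(2 - 7*w) + 3*w^2 + 9*w - 12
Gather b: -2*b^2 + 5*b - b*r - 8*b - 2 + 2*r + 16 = -2*b^2 + b*(-r - 3) + 2*r + 14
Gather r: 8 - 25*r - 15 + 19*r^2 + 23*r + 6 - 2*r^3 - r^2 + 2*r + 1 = -2*r^3 + 18*r^2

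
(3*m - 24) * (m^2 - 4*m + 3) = 3*m^3 - 36*m^2 + 105*m - 72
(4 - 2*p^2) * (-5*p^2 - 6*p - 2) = 10*p^4 + 12*p^3 - 16*p^2 - 24*p - 8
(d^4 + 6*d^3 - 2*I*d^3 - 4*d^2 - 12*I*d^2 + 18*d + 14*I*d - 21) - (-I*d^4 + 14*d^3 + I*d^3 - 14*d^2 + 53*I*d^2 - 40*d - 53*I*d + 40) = d^4 + I*d^4 - 8*d^3 - 3*I*d^3 + 10*d^2 - 65*I*d^2 + 58*d + 67*I*d - 61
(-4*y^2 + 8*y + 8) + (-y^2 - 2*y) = -5*y^2 + 6*y + 8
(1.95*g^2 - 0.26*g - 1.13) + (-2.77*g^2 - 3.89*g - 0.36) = -0.82*g^2 - 4.15*g - 1.49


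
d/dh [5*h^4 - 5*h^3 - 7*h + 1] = 20*h^3 - 15*h^2 - 7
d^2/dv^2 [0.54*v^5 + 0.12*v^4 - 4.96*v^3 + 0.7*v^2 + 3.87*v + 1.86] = 10.8*v^3 + 1.44*v^2 - 29.76*v + 1.4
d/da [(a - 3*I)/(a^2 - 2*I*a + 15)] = (a^2 - 2*I*a - 2*(a - 3*I)*(a - I) + 15)/(a^2 - 2*I*a + 15)^2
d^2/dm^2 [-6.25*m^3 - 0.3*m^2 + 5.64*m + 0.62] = -37.5*m - 0.6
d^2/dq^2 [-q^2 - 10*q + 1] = -2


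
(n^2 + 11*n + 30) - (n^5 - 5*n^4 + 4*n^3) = -n^5 + 5*n^4 - 4*n^3 + n^2 + 11*n + 30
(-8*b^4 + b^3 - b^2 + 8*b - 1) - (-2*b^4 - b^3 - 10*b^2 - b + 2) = -6*b^4 + 2*b^3 + 9*b^2 + 9*b - 3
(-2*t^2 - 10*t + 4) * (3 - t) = 2*t^3 + 4*t^2 - 34*t + 12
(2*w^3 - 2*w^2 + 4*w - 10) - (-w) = 2*w^3 - 2*w^2 + 5*w - 10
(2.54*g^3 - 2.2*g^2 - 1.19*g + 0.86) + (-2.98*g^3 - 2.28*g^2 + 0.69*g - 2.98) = -0.44*g^3 - 4.48*g^2 - 0.5*g - 2.12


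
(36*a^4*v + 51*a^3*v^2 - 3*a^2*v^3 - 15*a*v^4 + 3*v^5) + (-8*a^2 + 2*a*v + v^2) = 36*a^4*v + 51*a^3*v^2 - 3*a^2*v^3 - 8*a^2 - 15*a*v^4 + 2*a*v + 3*v^5 + v^2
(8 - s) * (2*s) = -2*s^2 + 16*s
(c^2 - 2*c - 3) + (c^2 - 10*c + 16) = 2*c^2 - 12*c + 13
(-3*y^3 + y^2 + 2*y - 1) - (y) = -3*y^3 + y^2 + y - 1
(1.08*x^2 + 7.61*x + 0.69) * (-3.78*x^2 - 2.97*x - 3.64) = -4.0824*x^4 - 31.9734*x^3 - 29.1411*x^2 - 29.7497*x - 2.5116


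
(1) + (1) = 2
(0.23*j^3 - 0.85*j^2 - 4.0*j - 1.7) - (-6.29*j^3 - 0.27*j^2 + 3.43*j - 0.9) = 6.52*j^3 - 0.58*j^2 - 7.43*j - 0.8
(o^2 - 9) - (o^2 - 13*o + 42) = 13*o - 51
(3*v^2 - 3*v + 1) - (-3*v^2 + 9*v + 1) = 6*v^2 - 12*v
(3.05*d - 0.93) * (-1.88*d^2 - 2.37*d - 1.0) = -5.734*d^3 - 5.4801*d^2 - 0.845899999999999*d + 0.93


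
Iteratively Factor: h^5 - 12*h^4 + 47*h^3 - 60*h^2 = (h)*(h^4 - 12*h^3 + 47*h^2 - 60*h) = h*(h - 5)*(h^3 - 7*h^2 + 12*h) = h*(h - 5)*(h - 4)*(h^2 - 3*h) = h^2*(h - 5)*(h - 4)*(h - 3)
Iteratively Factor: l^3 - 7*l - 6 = (l + 2)*(l^2 - 2*l - 3) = (l - 3)*(l + 2)*(l + 1)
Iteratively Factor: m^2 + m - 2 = (m + 2)*(m - 1)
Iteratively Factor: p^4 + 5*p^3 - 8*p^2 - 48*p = (p)*(p^3 + 5*p^2 - 8*p - 48) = p*(p + 4)*(p^2 + p - 12) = p*(p - 3)*(p + 4)*(p + 4)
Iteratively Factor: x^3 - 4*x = (x - 2)*(x^2 + 2*x) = (x - 2)*(x + 2)*(x)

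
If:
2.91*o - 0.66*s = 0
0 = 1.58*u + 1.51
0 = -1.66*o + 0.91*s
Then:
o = 0.00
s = 0.00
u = -0.96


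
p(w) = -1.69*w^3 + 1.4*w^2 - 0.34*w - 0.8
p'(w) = -5.07*w^2 + 2.8*w - 0.34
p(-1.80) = 14.20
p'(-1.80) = -21.81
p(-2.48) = 34.43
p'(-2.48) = -38.47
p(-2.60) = 39.25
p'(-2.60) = -41.89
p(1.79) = -6.62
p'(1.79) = -11.57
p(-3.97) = 128.36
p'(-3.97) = -91.36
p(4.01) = -88.62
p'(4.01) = -70.64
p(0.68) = -0.92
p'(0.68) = -0.78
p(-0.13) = -0.73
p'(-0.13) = -0.79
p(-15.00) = 6023.05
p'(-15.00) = -1183.09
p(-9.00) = 1347.67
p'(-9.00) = -436.21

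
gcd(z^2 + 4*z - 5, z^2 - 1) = z - 1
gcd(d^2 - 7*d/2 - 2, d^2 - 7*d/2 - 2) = d^2 - 7*d/2 - 2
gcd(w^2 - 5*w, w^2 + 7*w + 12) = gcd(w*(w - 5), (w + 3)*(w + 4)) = 1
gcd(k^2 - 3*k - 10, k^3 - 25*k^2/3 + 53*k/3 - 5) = k - 5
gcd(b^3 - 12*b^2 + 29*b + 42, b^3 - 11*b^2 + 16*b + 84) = b^2 - 13*b + 42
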